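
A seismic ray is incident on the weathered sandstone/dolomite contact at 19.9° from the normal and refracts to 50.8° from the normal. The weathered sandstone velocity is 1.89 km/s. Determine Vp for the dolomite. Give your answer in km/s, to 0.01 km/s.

Snell's law: sin 19.9°/V₁ = sin 50.8°/V₂.
V₂ = V₁·sin 50.8°/sin 19.9° = 1.89 × 2.2767 = 4.30 km/s.

4.30 km/s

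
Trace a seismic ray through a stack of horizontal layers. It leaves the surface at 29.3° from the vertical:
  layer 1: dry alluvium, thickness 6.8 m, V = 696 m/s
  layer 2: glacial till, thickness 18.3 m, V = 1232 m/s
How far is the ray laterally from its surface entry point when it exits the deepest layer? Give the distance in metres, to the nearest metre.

36 m

Apply Snell's law at each interface; in layer i the horizontal offset is hᵢ·tan θᵢ.
Layer 1: θ = 29.30°; offset = 6.8·tan 29.30° = 3.816 m.
Layer 2: sin θ = 1232·sin 29.3°/696 = 0.8663, θ = 60.03°; offset = 18.3·tan 60.03° = 31.731 m.
Σ offsets = 35.547 m.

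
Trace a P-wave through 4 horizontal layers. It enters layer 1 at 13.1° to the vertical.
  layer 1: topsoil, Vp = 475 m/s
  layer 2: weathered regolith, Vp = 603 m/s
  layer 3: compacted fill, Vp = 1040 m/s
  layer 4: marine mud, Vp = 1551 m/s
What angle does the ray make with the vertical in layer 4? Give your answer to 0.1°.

Snell's law across each interface conserves sin θ / V, so sin θ_4 = V_4·sin θ₁/V₁.
sin θ_4 = 1551 × sin 13.1° / 475 = 0.7401.
θ_4 = 47.74° from the vertical.

47.7°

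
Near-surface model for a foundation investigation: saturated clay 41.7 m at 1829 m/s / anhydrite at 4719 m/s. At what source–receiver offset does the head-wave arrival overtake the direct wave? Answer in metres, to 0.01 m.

125.54 m

x_cross = 2h·√((V₂+V₁)/(V₂−V₁)).
(V₂+V₁)/(V₂−V₁) = (4719+1829)/(4719−1829) = 2.2657; √ = 1.5052.
x_cross = 2·41.7·1.5052 = 125.54 m.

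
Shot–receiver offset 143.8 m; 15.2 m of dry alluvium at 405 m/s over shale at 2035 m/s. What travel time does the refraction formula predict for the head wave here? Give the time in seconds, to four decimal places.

t = x/V₂ + 2h·√(V₂²−V₁²)/(V₁V₂).
√(V₂²−V₁²) = √(2035²−405²) = 1994.3 m/s; delay term = 2·15.2·1994.3/(405·2035) = 0.07356 s.
t = 143.8/2035 + 0.07356 = 0.14422 s.

0.1442 s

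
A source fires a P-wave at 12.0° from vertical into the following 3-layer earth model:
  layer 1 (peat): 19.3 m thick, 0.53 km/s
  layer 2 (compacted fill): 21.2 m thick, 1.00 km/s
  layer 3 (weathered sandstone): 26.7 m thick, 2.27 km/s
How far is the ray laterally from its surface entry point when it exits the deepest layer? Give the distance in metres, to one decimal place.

p = sin θ₁/V₁ = sin 12.0°/0.53 = 3.9229e-01 s/km is conserved through the stack.
Layer 1: θ = 12.00°; offset = 19.3·tan 12.00° = 4.102 m.
Layer 2: sin θ = p·1.00 = 0.3923 → θ = 23.10°; offset = 21.2·tan 23.10° = 9.041 m.
Layer 3: sin θ = p·2.27 = 0.8905 → θ = 62.93°; offset = 26.7·tan 62.93° = 52.255 m.
Summing the layer offsets gives 65.398 m.

65.4 m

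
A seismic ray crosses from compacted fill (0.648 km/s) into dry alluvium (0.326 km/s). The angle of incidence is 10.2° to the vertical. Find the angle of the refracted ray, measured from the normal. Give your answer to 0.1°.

5.1°

sin θ₁/V₁ = sin θ₂/V₂ ⇒ sin θ₂ = 0.326·sin 10.2°/0.648 = 0.326·0.1771/0.648 = 0.0891.
θ₂ = arcsin 0.0891 = 5.11° from the normal.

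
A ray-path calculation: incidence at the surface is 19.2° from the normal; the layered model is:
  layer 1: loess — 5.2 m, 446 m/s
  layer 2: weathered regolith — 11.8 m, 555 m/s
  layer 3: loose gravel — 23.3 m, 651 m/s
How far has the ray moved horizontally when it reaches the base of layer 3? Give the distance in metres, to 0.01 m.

Ray parameter p = sin 19.2° / 446 m/s = 7.3737e-04 s/m.
Layer 1: θ = 19.20°; offset = 5.2·tan 19.20° = 1.8108 m.
Layer 2: sin θ = p·555 = 0.4092 → θ = 24.16°; offset = 11.8·tan 24.16° = 5.2925 m.
Layer 3: sin θ = p·651 = 0.4800 → θ = 28.69°; offset = 23.3·tan 28.69° = 12.7496 m.
Σ offsets = 19.8530 m.

19.85 m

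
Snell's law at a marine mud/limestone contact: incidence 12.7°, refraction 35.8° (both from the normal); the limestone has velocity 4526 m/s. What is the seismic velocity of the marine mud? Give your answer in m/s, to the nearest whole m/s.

1701 m/s

Snell's law: sin 12.7°/V₁ = sin 35.8°/V₂.
V₁ = V₂·sin 12.7°/sin 35.8° = 4526 × 0.3758 = 1701.02 m/s.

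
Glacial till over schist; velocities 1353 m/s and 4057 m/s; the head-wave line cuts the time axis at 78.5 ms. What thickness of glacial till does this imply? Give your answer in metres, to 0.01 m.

θ_c = arcsin(1353/4057) = 19.48°; cos θ_c = 0.9428.
tᵢ = 2h cos θ_c/V₁ ⇒ h = tᵢ·V₁/(2 cos θ_c) = 0.0785·1353/(2·0.9428) = 56.33 m.

56.33 m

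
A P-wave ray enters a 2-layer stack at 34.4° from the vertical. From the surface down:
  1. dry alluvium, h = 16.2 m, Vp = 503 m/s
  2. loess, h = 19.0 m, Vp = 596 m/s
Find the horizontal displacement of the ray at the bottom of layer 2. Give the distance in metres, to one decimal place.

Apply Snell's law at each interface; in layer i the horizontal offset is hᵢ·tan θᵢ.
Layer 1: θ = 34.40°; offset = 16.2·tan 34.40° = 11.092 m.
Layer 2: sin θ = 596·sin 34.4°/503 = 0.6694, θ = 42.02°; offset = 19.0·tan 42.02° = 17.121 m.
Total horizontal offset = 28.214 m.

28.2 m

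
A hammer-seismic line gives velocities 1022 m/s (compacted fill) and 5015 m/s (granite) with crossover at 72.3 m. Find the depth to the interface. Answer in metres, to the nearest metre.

29 m

x_cross = 2h·√((V₂+V₁)/(V₂−V₁)) → h = x_cross / (2·√((V₂+V₁)/(V₂−V₁))).
√((V₂+V₁)/(V₂−V₁)) = √((5015+1022)/(5015−1022)) = 1.2296.
h = 72.3 / (2·1.2296) = 29.40 m.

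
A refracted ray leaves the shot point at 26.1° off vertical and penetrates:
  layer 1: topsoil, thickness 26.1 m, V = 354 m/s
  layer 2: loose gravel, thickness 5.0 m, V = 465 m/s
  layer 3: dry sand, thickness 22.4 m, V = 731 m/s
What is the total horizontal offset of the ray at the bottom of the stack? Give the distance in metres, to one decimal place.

Apply Snell's law at each interface; in layer i the horizontal offset is hᵢ·tan θᵢ.
Layer 1: θ = 26.10°; offset = 26.1·tan 26.10° = 12.786 m.
Layer 2: sin θ = 465·sin 26.1°/354 = 0.5779, θ = 35.30°; offset = 5.0·tan 35.30° = 3.540 m.
Layer 3: sin θ = 731·sin 26.1°/354 = 0.9085, θ = 65.29°; offset = 22.4·tan 65.29° = 48.687 m.
Σ offsets = 65.014 m.

65.0 m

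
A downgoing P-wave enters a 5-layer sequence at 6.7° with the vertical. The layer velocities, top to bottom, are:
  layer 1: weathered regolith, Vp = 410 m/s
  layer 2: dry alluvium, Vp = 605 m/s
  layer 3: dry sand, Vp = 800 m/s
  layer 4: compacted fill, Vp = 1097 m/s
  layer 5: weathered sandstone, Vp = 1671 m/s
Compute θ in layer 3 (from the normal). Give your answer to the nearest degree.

Snell's law across each interface conserves sin θ / V, so sin θ_3 = V_3·sin θ₁/V₁.
sin θ_3 = 800 × sin 6.7° / 410 = 0.2277.
θ_3 = arcsin 0.2277 = 13.16°.

13°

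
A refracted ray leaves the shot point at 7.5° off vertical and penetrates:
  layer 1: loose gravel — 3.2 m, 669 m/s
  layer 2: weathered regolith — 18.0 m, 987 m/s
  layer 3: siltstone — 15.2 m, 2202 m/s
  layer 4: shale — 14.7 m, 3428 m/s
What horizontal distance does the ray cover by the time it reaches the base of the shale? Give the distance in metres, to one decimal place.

Apply Snell's law at each interface; in layer i the horizontal offset is hᵢ·tan θᵢ.
Layer 1: θ = 7.50°; offset = 3.2·tan 7.50° = 0.421 m.
Layer 2: sin θ = 987·sin 7.5°/669 = 0.1926, θ = 11.10°; offset = 18.0·tan 11.10° = 3.532 m.
Layer 3: sin θ = 2202·sin 7.5°/669 = 0.4296, θ = 25.44°; offset = 15.2·tan 25.44° = 7.232 m.
Layer 4: sin θ = 3428·sin 7.5°/669 = 0.6688, θ = 41.98°; offset = 14.7·tan 41.98° = 13.225 m.
Σ offsets = 24.410 m.

24.4 m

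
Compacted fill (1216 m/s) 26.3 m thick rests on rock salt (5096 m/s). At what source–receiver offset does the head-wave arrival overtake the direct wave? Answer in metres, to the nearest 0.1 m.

67.1 m

x_cross = 2h·√((V₂+V₁)/(V₂−V₁)).
(V₂+V₁)/(V₂−V₁) = (5096+1216)/(5096−1216) = 1.6268; √ = 1.2755.
x_cross = 2·26.3·1.2755 = 67.09 m.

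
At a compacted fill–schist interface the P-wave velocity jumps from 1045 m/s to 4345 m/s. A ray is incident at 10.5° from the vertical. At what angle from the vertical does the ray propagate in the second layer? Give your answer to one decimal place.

sin θ₁/V₁ = sin θ₂/V₂ ⇒ sin θ₂ = 4345·sin 10.5°/1045 = 4345·0.1822/1045 = 0.7577.
θ₂ = sin⁻¹(0.7577) = 49.26° (from vertical).

49.3°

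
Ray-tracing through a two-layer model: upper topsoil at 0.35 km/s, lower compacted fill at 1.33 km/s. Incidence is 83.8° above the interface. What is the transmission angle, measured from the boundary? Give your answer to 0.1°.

65.8°

Convert to the normal: θ₁ = 90° − 83.8° = 6.2°.
Snell's law: sin θ₂ = (V₂/V₁)·sin θ₁ = (1.33/0.35)·sin 6.2° = 0.4104.
θ₂ = sin⁻¹(0.4104) = 24.23° (from vertical).
From the interface: 90° − 24.23° = 65.77°.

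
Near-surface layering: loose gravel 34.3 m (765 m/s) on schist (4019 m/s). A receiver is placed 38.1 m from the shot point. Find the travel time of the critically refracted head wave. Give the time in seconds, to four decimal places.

t = x/V₂ + 2h·√(V₂²−V₁²)/(V₁V₂).
√(V₂²−V₁²) = √(4019²−765²) = 3945.5 m/s; delay term = 2·34.3·3945.5/(765·4019) = 0.08803 s.
t = 38.1/4019 + 0.08803 = 0.09751 s.

0.0975 s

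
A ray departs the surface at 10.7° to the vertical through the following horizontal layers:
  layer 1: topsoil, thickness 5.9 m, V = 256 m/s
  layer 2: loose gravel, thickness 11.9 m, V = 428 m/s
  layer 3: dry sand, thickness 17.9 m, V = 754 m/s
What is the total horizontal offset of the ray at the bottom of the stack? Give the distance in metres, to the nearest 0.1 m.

16.7 m

p = sin θ₁/V₁ = sin 10.7°/256 = 7.2526e-04 s/m is conserved through the stack.
Layer 1: θ = 10.70°; offset = 5.9·tan 10.70° = 1.115 m.
Layer 2: sin θ = p·428 = 0.3104 → θ = 18.08°; offset = 11.9·tan 18.08° = 3.886 m.
Layer 3: sin θ = p·754 = 0.5468 → θ = 33.15°; offset = 17.9·tan 33.15° = 11.692 m.
Summing the layer offsets gives 16.692 m.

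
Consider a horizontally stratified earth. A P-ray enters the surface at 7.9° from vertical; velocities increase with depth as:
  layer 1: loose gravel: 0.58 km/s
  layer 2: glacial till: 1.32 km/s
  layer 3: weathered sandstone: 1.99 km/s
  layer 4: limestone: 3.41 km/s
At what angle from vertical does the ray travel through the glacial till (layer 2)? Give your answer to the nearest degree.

18°

Ray parameter p = sin 7.9° / 0.58 = 2.3697e-01 s/km.
sin θ_2 = p·V_2 = 2.3697e-01 × 1.32 = 0.3128.
θ_2 = 18.23° from the vertical.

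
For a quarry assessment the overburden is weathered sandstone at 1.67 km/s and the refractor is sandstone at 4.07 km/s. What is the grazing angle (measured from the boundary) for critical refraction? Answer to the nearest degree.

66°

At critical incidence the refracted ray runs along the interface (θ₂ = 90°), so sin θ_c = V₁/V₂.
θ_c = arcsin(1.67/4.07) = arcsin 0.4103 = 24.22°.
Measured from the interface: 90° − 24.22° = 65.78°.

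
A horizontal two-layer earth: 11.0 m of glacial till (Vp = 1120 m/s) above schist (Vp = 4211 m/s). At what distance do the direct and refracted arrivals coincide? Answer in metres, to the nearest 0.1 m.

θ_c = arcsin(1120/4211) = 15.42°, so cos θ_c = 0.9640 and tᵢ = 2h cos θ_c/V₁ = 0.0189 s.
At crossover x/V₁ = x/V₂ + tᵢ ⇒ x = tᵢ/(1/V₁ − 1/V₂) = 0.01894/(8.9286e-04 − 2.3747e-04) = 28.89 m.

28.9 m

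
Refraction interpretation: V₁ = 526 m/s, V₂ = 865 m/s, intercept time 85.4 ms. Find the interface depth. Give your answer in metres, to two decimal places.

28.29 m

h = tᵢ·V₁·V₂ / (2·√(V₂²−V₁²)).
√(V₂²−V₁²) = √(865² − 526²) = 686.7 m/s.
h = 0.0854 s × 526 × 865 / (2 × 686.7) = 28.29 m.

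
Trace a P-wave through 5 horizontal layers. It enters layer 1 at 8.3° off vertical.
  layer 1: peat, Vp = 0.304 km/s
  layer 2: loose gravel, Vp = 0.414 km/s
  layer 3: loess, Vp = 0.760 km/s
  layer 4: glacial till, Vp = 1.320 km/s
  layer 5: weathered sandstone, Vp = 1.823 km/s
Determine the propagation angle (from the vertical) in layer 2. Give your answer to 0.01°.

Ray parameter p = sin 8.3° / 0.304 = 4.7486e-01 s/km.
sin θ_2 = p·V_2 = 4.7486e-01 × 0.414 = 0.1966.
θ_2 = 11.34° from the vertical.

11.34°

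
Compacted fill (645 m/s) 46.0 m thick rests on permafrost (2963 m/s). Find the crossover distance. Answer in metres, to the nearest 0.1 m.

θ_c = arcsin(645/2963) = 12.57°, so cos θ_c = 0.9760 and tᵢ = 2h cos θ_c/V₁ = 0.1392 s.
At crossover x/V₁ = x/V₂ + tᵢ ⇒ x = tᵢ/(1/V₁ − 1/V₂) = 0.13922/(1.5504e-03 − 3.3750e-04) = 114.78 m.

114.8 m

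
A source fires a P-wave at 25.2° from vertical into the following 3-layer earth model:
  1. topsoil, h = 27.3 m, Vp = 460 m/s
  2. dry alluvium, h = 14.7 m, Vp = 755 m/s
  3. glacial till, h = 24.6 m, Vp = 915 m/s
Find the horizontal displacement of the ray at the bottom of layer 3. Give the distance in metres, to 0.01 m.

Apply Snell's law at each interface; in layer i the horizontal offset is hᵢ·tan θᵢ.
Layer 1: θ = 25.20°; offset = 27.3·tan 25.20° = 12.8464 m.
Layer 2: sin θ = 755·sin 25.2°/460 = 0.6988, θ = 44.33°; offset = 14.7·tan 44.33° = 14.3619 m.
Layer 3: sin θ = 915·sin 25.2°/460 = 0.8469, θ = 57.88°; offset = 24.6·tan 57.88° = 39.1844 m.
Σ offsets = 66.3927 m.

66.39 m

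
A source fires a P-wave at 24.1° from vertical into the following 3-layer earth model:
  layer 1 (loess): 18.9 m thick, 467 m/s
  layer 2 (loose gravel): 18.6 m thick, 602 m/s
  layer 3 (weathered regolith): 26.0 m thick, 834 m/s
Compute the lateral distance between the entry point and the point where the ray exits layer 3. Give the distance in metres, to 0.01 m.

Apply Snell's law at each interface; in layer i the horizontal offset is hᵢ·tan θᵢ.
Layer 1: θ = 24.10°; offset = 18.9·tan 24.10° = 8.4544 m.
Layer 2: sin θ = 602·sin 24.1°/467 = 0.5264, θ = 31.76°; offset = 18.6·tan 31.76° = 11.5148 m.
Layer 3: sin θ = 834·sin 24.1°/467 = 0.7292, θ = 46.82°; offset = 26.0·tan 46.82° = 27.7079 m.
Σ offsets = 47.6770 m.

47.68 m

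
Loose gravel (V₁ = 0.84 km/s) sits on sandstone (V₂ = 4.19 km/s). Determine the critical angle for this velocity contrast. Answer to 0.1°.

At critical incidence the refracted ray runs along the interface (θ₂ = 90°), so sin θ_c = V₁/V₂.
θ_c = arcsin(0.84/4.19) = arcsin 0.2005 = 11.56°.

11.6°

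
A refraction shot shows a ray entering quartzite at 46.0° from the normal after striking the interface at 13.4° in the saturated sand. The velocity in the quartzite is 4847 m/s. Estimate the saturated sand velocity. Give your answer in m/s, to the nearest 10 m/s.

Snell's law: sin 13.4°/V₁ = sin 46.0°/V₂.
V₁ = V₂·sin 13.4°/sin 46.0° = 4847 × 0.3222 = 1561.55 m/s.

1560 m/s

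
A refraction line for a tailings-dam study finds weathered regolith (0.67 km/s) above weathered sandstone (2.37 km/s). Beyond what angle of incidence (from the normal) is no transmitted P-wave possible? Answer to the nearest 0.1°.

At critical incidence the refracted ray runs along the interface (θ₂ = 90°), so sin θ_c = V₁/V₂.
θ_c = arcsin(0.67/2.37) = arcsin 0.2827 = 16.42°.

16.4°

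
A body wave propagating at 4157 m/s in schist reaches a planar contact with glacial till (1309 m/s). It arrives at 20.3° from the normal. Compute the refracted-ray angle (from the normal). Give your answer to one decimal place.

6.3°

Snell's law: sin θ₂ = (V₂/V₁)·sin θ₁ = (1309/4157)·sin 20.3° = 0.1092.
θ₂ = sin⁻¹(0.1092) = 6.27° (from vertical).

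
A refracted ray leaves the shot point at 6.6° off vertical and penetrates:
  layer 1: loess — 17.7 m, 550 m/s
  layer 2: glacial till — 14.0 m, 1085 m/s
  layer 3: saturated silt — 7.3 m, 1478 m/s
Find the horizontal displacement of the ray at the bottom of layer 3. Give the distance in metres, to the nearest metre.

8 m

Apply Snell's law at each interface; in layer i the horizontal offset is hᵢ·tan θᵢ.
Layer 1: θ = 6.60°; offset = 17.7·tan 6.60° = 2.048 m.
Layer 2: sin θ = 1085·sin 6.6°/550 = 0.2267, θ = 13.11°; offset = 14.0·tan 13.11° = 3.259 m.
Layer 3: sin θ = 1478·sin 6.6°/550 = 0.3089, θ = 17.99°; offset = 7.3·tan 17.99° = 2.371 m.
Summing the layer offsets gives 7.678 m.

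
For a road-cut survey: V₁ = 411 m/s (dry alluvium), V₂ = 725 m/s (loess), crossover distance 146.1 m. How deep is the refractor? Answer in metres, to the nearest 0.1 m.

x_cross = 2h·√((V₂+V₁)/(V₂−V₁)) → h = x_cross / (2·√((V₂+V₁)/(V₂−V₁))).
√((V₂+V₁)/(V₂−V₁)) = √((725+411)/(725−411)) = 1.9021.
h = 146.1 / (2·1.9021) = 38.41 m.

38.4 m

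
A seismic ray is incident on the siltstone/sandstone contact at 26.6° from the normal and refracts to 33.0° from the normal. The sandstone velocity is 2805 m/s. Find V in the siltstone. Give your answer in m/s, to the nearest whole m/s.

sin 26.6° = 0.4478; sin 33.0° = 0.5446.
V₁ = V₂·(sin θ₁/sin θ₂) = 2805·(0.4478/0.5446) = 2306.05 m/s.

2306 m/s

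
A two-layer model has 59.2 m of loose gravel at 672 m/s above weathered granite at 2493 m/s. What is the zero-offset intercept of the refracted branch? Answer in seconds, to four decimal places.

0.1697 s

θ_c = arcsin(V₁/V₂) = arcsin(672/2493) = 15.64°; cos θ_c = 0.9630.
tᵢ = 2h·cos θ_c / V₁ = 2·59.2·0.9630 / 672 = 0.16967 s.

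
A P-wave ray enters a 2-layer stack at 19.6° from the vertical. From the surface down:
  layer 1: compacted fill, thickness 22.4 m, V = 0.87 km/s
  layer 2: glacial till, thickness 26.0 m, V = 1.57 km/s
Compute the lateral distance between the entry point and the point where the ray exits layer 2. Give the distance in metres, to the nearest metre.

Ray parameter p = sin 19.6° / 0.87 km/s = 3.8558e-01 s/km.
Layer 1: θ = 19.60°; offset = 22.4·tan 19.60° = 7.976 m.
Layer 2: sin θ = p·1.57 = 0.6054 → θ = 37.25°; offset = 26.0·tan 37.25° = 19.774 m.
Total horizontal offset = 27.750 m.

28 m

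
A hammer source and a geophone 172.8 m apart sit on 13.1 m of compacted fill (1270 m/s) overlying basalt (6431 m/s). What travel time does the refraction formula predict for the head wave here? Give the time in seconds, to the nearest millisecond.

t = x/V₂ + 2h·√(V₂²−V₁²)/(V₁V₂).
√(V₂²−V₁²) = √(6431²−1270²) = 6304.4 m/s; delay term = 2·13.1·6304.4/(1270·6431) = 0.02022 s.
t = 172.8/6431 + 0.02022 = 0.04709 s.

0.047 s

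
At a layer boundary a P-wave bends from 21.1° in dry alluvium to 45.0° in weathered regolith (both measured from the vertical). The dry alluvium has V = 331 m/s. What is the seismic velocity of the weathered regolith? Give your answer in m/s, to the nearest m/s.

Snell's law: sin 21.1°/V₁ = sin 45.0°/V₂.
V₂ = V₁·sin 45.0°/sin 21.1° = 331 × 1.9642 = 650.15 m/s.

650 m/s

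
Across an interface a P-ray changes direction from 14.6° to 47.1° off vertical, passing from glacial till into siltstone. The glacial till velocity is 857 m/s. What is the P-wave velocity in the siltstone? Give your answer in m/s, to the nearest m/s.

Snell's law: sin 14.6°/V₁ = sin 47.1°/V₂.
V₂ = V₁·sin 47.1°/sin 14.6° = 857 × 2.9061 = 2490.54 m/s.

2491 m/s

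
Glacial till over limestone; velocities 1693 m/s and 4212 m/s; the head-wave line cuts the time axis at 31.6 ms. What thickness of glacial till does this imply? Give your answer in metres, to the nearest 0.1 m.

h = tᵢ·V₁·V₂ / (2·√(V₂²−V₁²)).
√(V₂²−V₁²) = √(4212² − 1693²) = 3856.8 m/s.
h = 0.0316 s × 1693 × 4212 / (2 × 3856.8) = 29.21 m.

29.2 m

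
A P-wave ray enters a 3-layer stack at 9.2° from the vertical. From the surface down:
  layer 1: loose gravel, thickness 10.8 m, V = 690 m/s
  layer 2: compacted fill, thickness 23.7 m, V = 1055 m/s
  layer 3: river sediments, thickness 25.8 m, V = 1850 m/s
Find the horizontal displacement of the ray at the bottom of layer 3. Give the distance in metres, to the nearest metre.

20 m

Ray parameter p = sin 9.2° / 690 m/s = 2.3171e-04 s/m.
Layer 1: θ = 9.20°; offset = 10.8·tan 9.20° = 1.749 m.
Layer 2: sin θ = p·1055 = 0.2445 → θ = 14.15°; offset = 23.7·tan 14.15° = 5.975 m.
Layer 3: sin θ = p·1850 = 0.4287 → θ = 25.38°; offset = 25.8·tan 25.38° = 12.241 m.
Σ offsets = 19.965 m.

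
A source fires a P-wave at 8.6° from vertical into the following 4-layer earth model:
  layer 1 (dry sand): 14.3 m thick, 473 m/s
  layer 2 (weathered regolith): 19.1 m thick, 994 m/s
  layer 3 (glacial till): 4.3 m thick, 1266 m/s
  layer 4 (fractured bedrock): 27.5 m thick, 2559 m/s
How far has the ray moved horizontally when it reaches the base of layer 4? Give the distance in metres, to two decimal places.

Ray parameter p = sin 8.6° / 473 m/s = 3.1614e-04 s/m.
Layer 1: θ = 8.60°; offset = 14.3·tan 8.60° = 2.1627 m.
Layer 2: sin θ = p·994 = 0.3142 → θ = 18.32°; offset = 19.1·tan 18.32° = 6.3224 m.
Layer 3: sin θ = p·1266 = 0.4002 → θ = 23.59°; offset = 4.3·tan 23.59° = 1.8780 m.
Layer 4: sin θ = p·2559 = 0.8090 → θ = 54.00°; offset = 27.5·tan 54.00° = 37.8493 m.
Total horizontal offset = 48.2124 m.

48.21 m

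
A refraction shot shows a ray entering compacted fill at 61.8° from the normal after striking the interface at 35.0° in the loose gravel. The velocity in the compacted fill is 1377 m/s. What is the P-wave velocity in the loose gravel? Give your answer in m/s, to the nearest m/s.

sin 35.0° = 0.5736; sin 61.8° = 0.8813.
V₁ = V₂·(sin θ₁/sin θ₂) = 1377·(0.5736/0.8813) = 896.19 m/s.

896 m/s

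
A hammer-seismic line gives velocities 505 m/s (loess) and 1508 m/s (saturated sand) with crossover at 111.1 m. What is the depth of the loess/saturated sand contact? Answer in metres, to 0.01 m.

x_cross = 2h·√((V₂+V₁)/(V₂−V₁)) → h = x_cross / (2·√((V₂+V₁)/(V₂−V₁))).
√((V₂+V₁)/(V₂−V₁)) = √((1508+505)/(1508−505)) = 1.4167.
h = 111.1 / (2·1.4167) = 39.21 m.

39.21 m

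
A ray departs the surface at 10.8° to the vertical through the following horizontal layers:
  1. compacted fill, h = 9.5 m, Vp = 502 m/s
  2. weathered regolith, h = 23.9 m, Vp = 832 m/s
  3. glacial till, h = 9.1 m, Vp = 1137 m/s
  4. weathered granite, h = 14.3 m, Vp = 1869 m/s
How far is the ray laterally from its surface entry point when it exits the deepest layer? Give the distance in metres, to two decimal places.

27.81 m

Ray parameter p = sin 10.8° / 502 m/s = 3.7327e-04 s/m.
Layer 1: θ = 10.80°; offset = 9.5·tan 10.80° = 1.8122 m.
Layer 2: sin θ = p·832 = 0.3106 → θ = 18.09°; offset = 23.9·tan 18.09° = 7.8085 m.
Layer 3: sin θ = p·1137 = 0.4244 → θ = 25.11°; offset = 9.1·tan 25.11° = 4.2653 m.
Layer 4: sin θ = p·1869 = 0.6976 → θ = 44.24°; offset = 14.3·tan 44.24° = 13.9246 m.
Total horizontal offset = 27.8106 m.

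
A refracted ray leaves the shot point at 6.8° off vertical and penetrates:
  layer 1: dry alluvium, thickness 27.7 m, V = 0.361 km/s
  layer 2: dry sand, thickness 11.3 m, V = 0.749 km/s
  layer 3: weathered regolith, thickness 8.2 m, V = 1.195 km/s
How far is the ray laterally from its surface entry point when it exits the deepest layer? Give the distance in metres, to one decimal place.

9.7 m

p = sin θ₁/V₁ = sin 6.8°/0.361 = 3.2799e-01 s/km is conserved through the stack.
Layer 1: θ = 6.80°; offset = 27.7·tan 6.80° = 3.303 m.
Layer 2: sin θ = p·0.749 = 0.2457 → θ = 14.22°; offset = 11.3·tan 14.22° = 2.864 m.
Layer 3: sin θ = p·1.195 = 0.3919 → θ = 23.08°; offset = 8.2·tan 23.08° = 3.493 m.
Summing the layer offsets gives 9.660 m.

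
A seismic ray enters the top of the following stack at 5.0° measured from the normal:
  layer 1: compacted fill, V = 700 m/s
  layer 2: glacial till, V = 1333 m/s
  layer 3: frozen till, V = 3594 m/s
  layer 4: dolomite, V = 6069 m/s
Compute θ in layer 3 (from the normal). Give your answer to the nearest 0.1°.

26.6°

Ray parameter p = sin 5.0° / 700 = 1.2451e-04 s/m.
sin θ_3 = p·V_3 = 1.2451e-04 × 3594 = 0.4475.
θ_3 = 26.58° from the vertical.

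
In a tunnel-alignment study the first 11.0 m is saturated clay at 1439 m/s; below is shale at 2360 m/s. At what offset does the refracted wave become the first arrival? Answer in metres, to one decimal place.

44.7 m

x_cross = 2h·√((V₂+V₁)/(V₂−V₁)).
(V₂+V₁)/(V₂−V₁) = (2360+1439)/(2360−1439) = 4.1249; √ = 2.0310.
x_cross = 2·11.0·2.0310 = 44.68 m.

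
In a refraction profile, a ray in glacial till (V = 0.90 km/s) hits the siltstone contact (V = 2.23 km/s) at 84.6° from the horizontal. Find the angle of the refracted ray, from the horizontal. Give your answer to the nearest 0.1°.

Angle from the normal: 90° − 84.6° = 5.4°.
Snell's law: sin θ₂ = (V₂/V₁)·sin θ₁ = (2.23/0.90)·sin 5.4° = 0.2332.
θ₂ = arcsin 0.2332 = 13.48° from the normal.
From the interface: 90° − 13.48° = 76.52°.

76.5°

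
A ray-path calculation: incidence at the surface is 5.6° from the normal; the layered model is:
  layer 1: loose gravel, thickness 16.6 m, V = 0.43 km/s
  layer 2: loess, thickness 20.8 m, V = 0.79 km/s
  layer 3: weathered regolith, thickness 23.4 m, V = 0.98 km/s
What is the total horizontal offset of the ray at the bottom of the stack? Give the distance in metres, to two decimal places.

Apply Snell's law at each interface; in layer i the horizontal offset is hᵢ·tan θᵢ.
Layer 1: θ = 5.60°; offset = 16.6·tan 5.60° = 1.6276 m.
Layer 2: sin θ = 0.79·sin 5.6°/0.43 = 0.1793, θ = 10.33°; offset = 20.8·tan 10.33° = 3.7904 m.
Layer 3: sin θ = 0.98·sin 5.6°/0.43 = 0.2224, θ = 12.85°; offset = 23.4·tan 12.85° = 5.3378 m.
Summing the layer offsets gives 10.7559 m.

10.76 m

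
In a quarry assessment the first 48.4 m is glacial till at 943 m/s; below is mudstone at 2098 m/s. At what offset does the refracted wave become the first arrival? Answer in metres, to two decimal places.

x_cross = 2h·√((V₂+V₁)/(V₂−V₁)).
(V₂+V₁)/(V₂−V₁) = (2098+943)/(2098−943) = 2.6329; √ = 1.6226.
x_cross = 2·48.4·1.6226 = 157.07 m.

157.07 m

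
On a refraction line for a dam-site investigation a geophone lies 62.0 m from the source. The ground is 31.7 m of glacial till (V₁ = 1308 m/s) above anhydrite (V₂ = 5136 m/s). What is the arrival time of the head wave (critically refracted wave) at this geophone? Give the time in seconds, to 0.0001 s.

θ_c = arcsin(V₁/V₂) = arcsin(1308/5136) = 14.75°, cos θ_c = 0.9670.
Intercept time tᵢ = 2h cos θ_c / V₁ = 2·31.7·0.9670/1308 = 0.04687 s.
t = x/V₂ + tᵢ = 62.0/5136 + 0.04687 = 0.05894 s.

0.0589 s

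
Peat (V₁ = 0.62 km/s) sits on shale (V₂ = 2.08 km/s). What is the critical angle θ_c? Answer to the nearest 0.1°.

At critical incidence the refracted ray runs along the interface (θ₂ = 90°), so sin θ_c = V₁/V₂.
θ_c = arcsin(0.62/2.08) = arcsin 0.2981 = 17.34°.

17.3°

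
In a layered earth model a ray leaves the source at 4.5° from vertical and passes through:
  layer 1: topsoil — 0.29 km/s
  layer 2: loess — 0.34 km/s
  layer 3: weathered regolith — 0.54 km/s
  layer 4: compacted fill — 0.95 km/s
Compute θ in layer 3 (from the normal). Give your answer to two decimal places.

Ray parameter p = sin 4.5° / 0.29 = 2.7055e-01 s/km.
sin θ_3 = p·V_3 = 2.7055e-01 × 0.54 = 0.1461.
θ_3 = arcsin 0.1461 = 8.40°.

8.40°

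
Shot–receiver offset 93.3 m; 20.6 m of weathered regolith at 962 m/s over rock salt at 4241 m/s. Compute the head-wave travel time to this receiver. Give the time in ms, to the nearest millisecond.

θ_c = arcsin(V₁/V₂) = arcsin(962/4241) = 13.11°, cos θ_c = 0.9739.
Intercept time tᵢ = 2h cos θ_c / V₁ = 2·20.6·0.9739/962 = 0.04171 s.
t = x/V₂ + tᵢ = 93.3/4241 + 0.04171 = 0.06371 s.

64 ms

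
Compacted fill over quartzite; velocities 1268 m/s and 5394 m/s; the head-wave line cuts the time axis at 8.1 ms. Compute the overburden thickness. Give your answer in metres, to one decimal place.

5.3 m

θ_c = arcsin(1268/5394) = 13.60°; cos θ_c = 0.9720.
tᵢ = 2h cos θ_c/V₁ ⇒ h = tᵢ·V₁/(2 cos θ_c) = 0.0081·1268/(2·0.9720) = 5.28 m.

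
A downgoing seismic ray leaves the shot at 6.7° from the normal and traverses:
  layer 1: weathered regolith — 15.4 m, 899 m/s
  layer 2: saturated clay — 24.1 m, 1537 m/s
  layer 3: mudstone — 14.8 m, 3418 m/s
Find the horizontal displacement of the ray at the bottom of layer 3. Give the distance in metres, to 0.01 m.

Apply Snell's law at each interface; in layer i the horizontal offset is hᵢ·tan θᵢ.
Layer 1: θ = 6.70°; offset = 15.4·tan 6.70° = 1.8091 m.
Layer 2: sin θ = 1537·sin 6.7°/899 = 0.1995, θ = 11.51°; offset = 24.1·tan 11.51° = 4.9058 m.
Layer 3: sin θ = 3418·sin 6.7°/899 = 0.4436, θ = 26.33°; offset = 14.8·tan 26.33° = 7.3251 m.
Total horizontal offset = 14.0400 m.

14.04 m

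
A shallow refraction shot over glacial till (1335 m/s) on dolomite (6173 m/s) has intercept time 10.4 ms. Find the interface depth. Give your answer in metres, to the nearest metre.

7 m

θ_c = arcsin(1335/6173) = 12.49°; cos θ_c = 0.9763.
tᵢ = 2h cos θ_c/V₁ ⇒ h = tᵢ·V₁/(2 cos θ_c) = 0.0104·1335/(2·0.9763) = 7.11 m.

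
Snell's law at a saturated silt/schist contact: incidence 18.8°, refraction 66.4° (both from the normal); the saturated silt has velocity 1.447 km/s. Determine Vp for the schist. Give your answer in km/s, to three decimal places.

sin 18.8° = 0.3223; sin 66.4° = 0.9164.
V₂ = V₁·(sin θ₂/sin θ₁) = 1.447·(0.9164/0.3223) = 4.115 km/s.

4.115 km/s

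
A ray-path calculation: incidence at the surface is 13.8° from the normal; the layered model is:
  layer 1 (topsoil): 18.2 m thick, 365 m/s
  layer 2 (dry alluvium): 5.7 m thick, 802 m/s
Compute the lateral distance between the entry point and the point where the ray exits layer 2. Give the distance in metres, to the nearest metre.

8 m

Ray parameter p = sin 13.8° / 365 m/s = 6.5352e-04 s/m.
Layer 1: θ = 13.80°; offset = 18.2·tan 13.80° = 4.470 m.
Layer 2: sin θ = p·802 = 0.5241 → θ = 31.61°; offset = 5.7·tan 31.61° = 3.508 m.
Σ offsets = 7.978 m.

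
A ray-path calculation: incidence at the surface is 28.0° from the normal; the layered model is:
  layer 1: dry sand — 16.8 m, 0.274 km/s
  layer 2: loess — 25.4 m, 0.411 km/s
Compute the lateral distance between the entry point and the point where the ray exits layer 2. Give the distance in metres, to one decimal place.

34.1 m

Ray parameter p = sin 28.0° / 0.274 km/s = 1.7134e+00 s/km.
Layer 1: θ = 28.00°; offset = 16.8·tan 28.00° = 8.933 m.
Layer 2: sin θ = p·0.411 = 0.7042 → θ = 44.77°; offset = 25.4·tan 44.77° = 25.193 m.
Total horizontal offset = 34.126 m.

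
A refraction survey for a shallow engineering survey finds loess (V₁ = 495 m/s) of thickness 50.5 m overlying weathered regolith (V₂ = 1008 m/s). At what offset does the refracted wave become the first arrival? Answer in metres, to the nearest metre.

θ_c = arcsin(495/1008) = 29.41°, so cos θ_c = 0.8711 and tᵢ = 2h cos θ_c/V₁ = 0.1777 s.
At crossover x/V₁ = x/V₂ + tᵢ ⇒ x = tᵢ/(1/V₁ − 1/V₂) = 0.17774/(2.0202e-03 − 9.9206e-04) = 172.88 m.

173 m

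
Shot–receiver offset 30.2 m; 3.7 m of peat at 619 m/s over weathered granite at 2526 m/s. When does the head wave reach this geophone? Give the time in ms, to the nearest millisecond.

24 ms

θ_c = arcsin(V₁/V₂) = arcsin(619/2526) = 14.18°, cos θ_c = 0.9695.
Intercept time tᵢ = 2h cos θ_c / V₁ = 2·3.7·0.9695/619 = 0.01159 s.
t = x/V₂ + tᵢ = 30.2/2526 + 0.01159 = 0.02355 s.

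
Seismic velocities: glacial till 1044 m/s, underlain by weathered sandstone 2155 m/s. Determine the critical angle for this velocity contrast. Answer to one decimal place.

29.0°

At critical incidence the refracted ray runs along the interface (θ₂ = 90°), so sin θ_c = V₁/V₂.
θ_c = arcsin(1044/2155) = arcsin 0.4845 = 28.98°.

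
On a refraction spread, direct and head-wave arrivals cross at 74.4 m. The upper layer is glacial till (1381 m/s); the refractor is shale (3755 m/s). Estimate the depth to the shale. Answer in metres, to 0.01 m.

25.29 m

h = (x_cross/2)·√((V₂−V₁)/(V₂+V₁)).
(V₂−V₁)/(V₂+V₁) = (3755−1381)/(3755+1381) = 0.4622; √ = 0.6799.
h = (74.4/2)·0.6799 = 25.29 m.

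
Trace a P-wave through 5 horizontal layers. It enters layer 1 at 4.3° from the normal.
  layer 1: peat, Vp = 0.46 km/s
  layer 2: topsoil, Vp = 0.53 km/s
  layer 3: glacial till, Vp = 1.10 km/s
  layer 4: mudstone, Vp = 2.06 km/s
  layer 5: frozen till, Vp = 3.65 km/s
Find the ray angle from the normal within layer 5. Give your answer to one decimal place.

Snell's law across each interface conserves sin θ / V, so sin θ_5 = V_5·sin θ₁/V₁.
sin θ_5 = 3.65 × sin 4.3° / 0.46 = 0.5949.
θ_5 = 36.51° from the vertical.

36.5°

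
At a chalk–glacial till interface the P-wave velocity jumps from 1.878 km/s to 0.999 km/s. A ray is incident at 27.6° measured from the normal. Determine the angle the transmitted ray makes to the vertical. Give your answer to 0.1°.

sin θ₁/V₁ = sin θ₂/V₂ ⇒ sin θ₂ = 0.999·sin 27.6°/1.878 = 0.999·0.4633/1.878 = 0.2464.
θ₂ = sin⁻¹(0.2464) = 14.27° (from vertical).

14.3°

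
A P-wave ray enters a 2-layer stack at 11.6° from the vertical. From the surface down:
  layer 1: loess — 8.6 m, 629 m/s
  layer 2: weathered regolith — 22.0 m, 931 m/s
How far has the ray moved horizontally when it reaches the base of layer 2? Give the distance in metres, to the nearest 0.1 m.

Apply Snell's law at each interface; in layer i the horizontal offset is hᵢ·tan θᵢ.
Layer 1: θ = 11.60°; offset = 8.6·tan 11.60° = 1.765 m.
Layer 2: sin θ = 931·sin 11.6°/629 = 0.2976, θ = 17.31°; offset = 22.0·tan 17.31° = 6.858 m.
Summing the layer offsets gives 8.624 m.

8.6 m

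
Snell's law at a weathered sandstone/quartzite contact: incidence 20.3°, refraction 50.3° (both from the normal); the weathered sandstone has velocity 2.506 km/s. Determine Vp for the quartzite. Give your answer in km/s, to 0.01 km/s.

sin 20.3° = 0.3469; sin 50.3° = 0.7694.
V₂ = V₁·(sin θ₂/sin θ₁) = 2.506·(0.7694/0.3469) = 5.56 km/s.

5.56 km/s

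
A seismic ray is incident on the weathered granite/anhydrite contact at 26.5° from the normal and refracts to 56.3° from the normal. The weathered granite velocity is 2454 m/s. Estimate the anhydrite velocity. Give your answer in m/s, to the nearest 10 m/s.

4580 m/s

Snell's law: sin 26.5°/V₁ = sin 56.3°/V₂.
V₂ = V₁·sin 56.3°/sin 26.5° = 2454 × 1.8645 = 4575.58 m/s.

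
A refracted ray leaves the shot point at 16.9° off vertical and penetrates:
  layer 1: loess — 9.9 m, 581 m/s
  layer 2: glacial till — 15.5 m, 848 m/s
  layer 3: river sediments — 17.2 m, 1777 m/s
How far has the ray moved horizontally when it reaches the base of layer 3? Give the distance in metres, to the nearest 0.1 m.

43.7 m

Apply Snell's law at each interface; in layer i the horizontal offset is hᵢ·tan θᵢ.
Layer 1: θ = 16.90°; offset = 9.9·tan 16.90° = 3.008 m.
Layer 2: sin θ = 848·sin 16.9°/581 = 0.4243, θ = 25.11°; offset = 15.5·tan 25.11° = 7.263 m.
Layer 3: sin θ = 1777·sin 16.9°/581 = 0.8891, θ = 62.76°; offset = 17.2·tan 62.76° = 33.414 m.
Total horizontal offset = 43.685 m.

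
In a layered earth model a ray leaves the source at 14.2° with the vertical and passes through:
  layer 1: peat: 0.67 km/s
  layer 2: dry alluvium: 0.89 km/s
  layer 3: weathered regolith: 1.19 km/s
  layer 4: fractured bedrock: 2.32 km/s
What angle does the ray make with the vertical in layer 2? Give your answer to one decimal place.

Snell's law across each interface conserves sin θ / V, so sin θ_2 = V_2·sin θ₁/V₁.
sin θ_2 = 0.89 × sin 14.2° / 0.67 = 0.3259.
θ_2 = 19.02° from the vertical.

19.0°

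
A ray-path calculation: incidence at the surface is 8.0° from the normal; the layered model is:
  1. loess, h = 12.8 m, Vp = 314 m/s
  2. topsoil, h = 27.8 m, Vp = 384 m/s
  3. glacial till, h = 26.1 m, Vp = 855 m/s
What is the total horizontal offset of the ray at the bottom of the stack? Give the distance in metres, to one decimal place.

17.3 m

Apply Snell's law at each interface; in layer i the horizontal offset is hᵢ·tan θᵢ.
Layer 1: θ = 8.00°; offset = 12.8·tan 8.00° = 1.799 m.
Layer 2: sin θ = 384·sin 8.0°/314 = 0.1702, θ = 9.80°; offset = 27.8·tan 9.80° = 4.802 m.
Layer 3: sin θ = 855·sin 8.0°/314 = 0.3790, θ = 22.27°; offset = 26.1·tan 22.27° = 10.688 m.
Σ offsets = 17.289 m.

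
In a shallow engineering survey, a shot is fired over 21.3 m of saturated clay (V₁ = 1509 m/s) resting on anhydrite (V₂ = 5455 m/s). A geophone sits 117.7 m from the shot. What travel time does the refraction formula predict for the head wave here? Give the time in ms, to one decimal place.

48.7 ms

θ_c = arcsin(V₁/V₂) = arcsin(1509/5455) = 16.06°, cos θ_c = 0.9610.
Intercept time tᵢ = 2h cos θ_c / V₁ = 2·21.3·0.9610/1509 = 0.02713 s.
t = x/V₂ + tᵢ = 117.7/5455 + 0.02713 = 0.04871 s.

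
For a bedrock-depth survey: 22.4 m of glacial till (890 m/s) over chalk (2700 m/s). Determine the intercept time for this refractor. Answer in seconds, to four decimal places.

θ_c = arcsin(V₁/V₂) = arcsin(890/2700) = 19.25°; cos θ_c = 0.9441.
tᵢ = 2h·cos θ_c / V₁ = 2·22.4·0.9441 / 890 = 0.04752 s.

0.0475 s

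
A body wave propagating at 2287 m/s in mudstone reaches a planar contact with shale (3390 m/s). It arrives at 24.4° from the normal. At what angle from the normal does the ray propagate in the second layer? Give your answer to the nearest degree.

38°

Snell's law: sin θ₂ = (V₂/V₁)·sin θ₁ = (3390/2287)·sin 24.4° = 0.6123.
θ₂ = arcsin 0.6123 = 37.76° from the normal.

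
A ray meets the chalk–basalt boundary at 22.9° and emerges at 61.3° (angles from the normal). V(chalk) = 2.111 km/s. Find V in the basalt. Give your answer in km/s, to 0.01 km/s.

4.76 km/s

Snell's law: sin 22.9°/V₁ = sin 61.3°/V₂.
V₂ = V₁·sin 61.3°/sin 22.9° = 2.111 × 2.2542 = 4.76 km/s.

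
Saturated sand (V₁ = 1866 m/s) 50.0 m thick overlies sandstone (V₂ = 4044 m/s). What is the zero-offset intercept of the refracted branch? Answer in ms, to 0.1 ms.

47.5 ms

θ_c = arcsin(V₁/V₂) = arcsin(1866/4044) = 27.48°; cos θ_c = 0.8872.
tᵢ = 2h·cos θ_c / V₁ = 2·50.0·0.8872 / 1866 = 0.04754 s.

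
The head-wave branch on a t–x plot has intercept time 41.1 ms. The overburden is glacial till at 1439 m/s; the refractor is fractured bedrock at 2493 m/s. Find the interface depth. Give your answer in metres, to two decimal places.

h = tᵢ·V₁·V₂ / (2·√(V₂²−V₁²)).
√(V₂²−V₁²) = √(2493² − 1439²) = 2035.8 m/s.
h = 0.0411 s × 1439 × 2493 / (2 × 2035.8) = 36.21 m.

36.21 m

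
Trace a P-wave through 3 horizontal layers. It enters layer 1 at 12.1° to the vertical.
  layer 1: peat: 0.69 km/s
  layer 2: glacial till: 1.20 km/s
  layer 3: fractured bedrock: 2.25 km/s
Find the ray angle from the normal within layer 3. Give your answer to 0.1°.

43.1°

Snell's law across each interface conserves sin θ / V, so sin θ_3 = V_3·sin θ₁/V₁.
sin θ_3 = 2.25 × sin 12.1° / 0.69 = 0.6835.
θ_3 = arcsin 0.6835 = 43.12°.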